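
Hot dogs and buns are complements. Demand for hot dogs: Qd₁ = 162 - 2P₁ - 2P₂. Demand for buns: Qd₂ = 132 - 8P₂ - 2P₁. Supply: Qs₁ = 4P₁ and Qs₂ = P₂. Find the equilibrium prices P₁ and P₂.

P₁ = 23.88, P₂ = 9.36

Market 1: 162 - 2P₁ - 2P₂ = 4P₁ → 6P₁ + 2P₂ = 162.
Market 2: 9P₂ + 2P₁ = 132.
Eliminating P₂: 9×(1) − 2×(2) gives 50P₁ = 1194, so P₁ = 23.88.
Back-substitute into (2): P₂ = (132 − 2×23.88) / 9 = 9.36.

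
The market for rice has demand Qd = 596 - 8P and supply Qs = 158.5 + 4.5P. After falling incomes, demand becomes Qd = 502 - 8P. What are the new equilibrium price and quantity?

Original equilibrium: P* = 35, Q* = 316.
New equilibrium: 502 - 8P = 158.5 + 4.5P, so 343.5 = 12.5P and P' = 27.48; Q' = 502 − 8(27.48) = 282.16.

P' = 27.48, Q' = 282.16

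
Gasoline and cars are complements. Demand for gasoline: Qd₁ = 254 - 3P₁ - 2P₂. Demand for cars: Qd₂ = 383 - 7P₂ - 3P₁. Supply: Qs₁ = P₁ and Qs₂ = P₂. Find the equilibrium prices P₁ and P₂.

Market 1: 254 - 3P₁ - 2P₂ = P₁ → 4P₁ + 2P₂ = 254.
Market 2: 8P₂ + 3P₁ = 383.
Eliminating P₂: 8×(1) − 2×(2) gives 26P₁ = 1266, so P₁ = 633/13.
Back-substitute into (2): P₂ = (383 − 3×633/13) / 8 = 385/13.

P₁ = 633/13, P₂ = 385/13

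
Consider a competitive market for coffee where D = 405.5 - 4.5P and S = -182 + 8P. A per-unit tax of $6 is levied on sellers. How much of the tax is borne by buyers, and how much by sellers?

Buyers bear $3.84, sellers bear $2.16

Pre-tax equilibrium: P* = 47, Q* = 194.
Tax on sellers shifts supply to S = -182 + 8(P − 6) = -230 + 8P.
405.5 - 4.5P = -230 + 8P gives buyer price Pb = 50.84; sellers receive Ps = 50.84 − 6 = 44.84.
New quantity: Q = 405.5 − 4.5(50.84) = 176.72.
Buyer burden = 50.84 − 47 = 3.84; seller burden = 47 − 44.84 = 2.16.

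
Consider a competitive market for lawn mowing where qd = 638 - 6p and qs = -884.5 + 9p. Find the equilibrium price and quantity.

p* = 101.5, q* = 29

Set qd = qs: 638 - 6p = -884.5 + 9p.
1522.5 = 15p, so p* = 101.5.
q* = 638 − 6(101.5) = 29.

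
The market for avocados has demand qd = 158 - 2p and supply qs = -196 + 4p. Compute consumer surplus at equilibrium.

Equilibrium: 158 - 2p = -196 + 4p gives p* = 59, q* = 40.
Demand choke price (qd = 0): p = 79.
CS = ½(79 − 59)(40) = 400.

Consumer surplus = 400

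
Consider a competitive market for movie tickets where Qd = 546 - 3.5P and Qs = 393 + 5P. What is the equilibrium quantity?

Q* = 483

Set Qd = Qs: 546 - 3.5P = 393 + 5P.
153 = 8.5P, so P* = 18.
Q* = 546 − 3.5(18) = 483.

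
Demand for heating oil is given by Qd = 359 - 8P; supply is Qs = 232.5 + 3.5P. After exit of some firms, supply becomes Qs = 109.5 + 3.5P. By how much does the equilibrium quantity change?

ΔQ = -1968/23

Original equilibrium: P* = 11, Q* = 271.
New equilibrium: 359 - 8P = 109.5 + 3.5P, so 249.5 = 11.5P and P' = 499/23; Q' = 359 − 8(499/23) = 4265/23.
Change in quantity: 4265/23 − 271 = -1968/23.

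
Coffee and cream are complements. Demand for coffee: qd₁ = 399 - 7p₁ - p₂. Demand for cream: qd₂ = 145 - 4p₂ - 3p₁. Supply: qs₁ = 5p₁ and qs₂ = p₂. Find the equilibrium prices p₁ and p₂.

p₁ = 1850/57, p₂ = 181/19

Market 1: 399 - 7p₁ - p₂ = 5p₁ → 12p₁ + p₂ = 399.
Market 2: 5p₂ + 3p₁ = 145.
Eliminating p₂: 5×(1) − 1×(2) gives 57p₁ = 1850, so p₁ = 1850/57.
Back-substitute into (2): p₂ = (145 − 3×1850/57) / 5 = 181/19.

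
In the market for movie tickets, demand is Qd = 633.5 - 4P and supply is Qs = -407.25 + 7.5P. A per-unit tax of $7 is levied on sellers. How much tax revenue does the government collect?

Tax revenue = 81543/46

Pre-tax equilibrium: P* = 90.5, Q* = 271.5.
Tax on sellers shifts supply to Qs = -407.25 + 7.5(P − 7) = -459.75 + 7.5P.
633.5 - 4P = -459.75 + 7.5P gives buyer price Pb = 4373/46; sellers receive Ps = 4373/46 − 7 = 4051/46.
New quantity: Q = 633.5 − 4(4373/46) = 11649/46.
Revenue = 7 × 11649/46 = 81543/46.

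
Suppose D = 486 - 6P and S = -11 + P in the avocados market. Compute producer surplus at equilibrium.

Producer surplus = 1800

Equilibrium: 486 - 6P = -11 + P gives P* = 71, Q* = 60.
Supply starts at P = 11 (where S = 0).
PS = ½(71 − 11)(60) = 1800.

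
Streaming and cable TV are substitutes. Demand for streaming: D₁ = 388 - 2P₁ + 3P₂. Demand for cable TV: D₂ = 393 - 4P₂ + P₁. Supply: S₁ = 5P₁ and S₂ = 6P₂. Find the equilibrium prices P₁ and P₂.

P₁ = 5059/67, P₂ = 3139/67

Market 1: 388 - 2P₁ + 3P₂ = 5P₁ → 7P₁ - 3P₂ = 388.
Market 2: 10P₂ - P₁ = 393.
Eliminating P₂: 10×(1) + 3×(2) gives 67P₁ = 5059, so P₁ = 5059/67.
Back-substitute into (2): P₂ = (393 + 1×5059/67) / 10 = 3139/67.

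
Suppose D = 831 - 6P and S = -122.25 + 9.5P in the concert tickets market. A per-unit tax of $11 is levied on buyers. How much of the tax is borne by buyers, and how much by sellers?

Pre-tax equilibrium: P* = 61.5, Q* = 462.
Tax on buyers shifts demand to D = 831 − 6(P + 11) = 765 - 6P.
765 - 6P = -122.25 + 9.5P gives seller price Ps = 3549/62; buyers pay Pb = 3549/62 + 11 = 4231/62.
New quantity: Q = 831 − 6(4231/62) = 13068/31.
Buyer burden = 4231/62 − 61.5 = 209/31; seller burden = 61.5 − 3549/62 = 132/31.

Buyers bear 209/31, sellers bear 132/31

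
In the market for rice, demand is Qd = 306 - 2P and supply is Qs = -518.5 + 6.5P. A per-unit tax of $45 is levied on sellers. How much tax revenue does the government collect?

Tax revenue = 33030/17

Pre-tax equilibrium: P* = 97, Q* = 112.
Tax on sellers shifts supply to Qs = -518.5 + 6.5(P − 45) = -811 + 6.5P.
306 - 2P = -811 + 6.5P gives buyer price Pb = 2234/17; sellers receive Ps = 2234/17 − 45 = 1469/17.
New quantity: Q = 306 − 2(2234/17) = 734/17.
Revenue = 45 × 734/17 = 33030/17.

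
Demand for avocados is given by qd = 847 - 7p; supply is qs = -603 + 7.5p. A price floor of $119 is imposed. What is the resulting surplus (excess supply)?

Surplus = 275.5

Equilibrium price would be p* = 100, so the floor at 119 binds.
At p = 119: qd = 14, qs = 289.5.
Surplus = 289.5 − 14 = 275.5.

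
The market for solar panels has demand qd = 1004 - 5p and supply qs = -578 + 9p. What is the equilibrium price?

p* = 113

Set qd = qs: 1004 - 5p = -578 + 9p.
1582 = 14p, so p* = 113.
q* = 1004 − 5(113) = 439.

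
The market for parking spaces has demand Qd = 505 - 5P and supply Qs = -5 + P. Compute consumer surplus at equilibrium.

Consumer surplus = 640

Equilibrium: 505 - 5P = -5 + P gives P* = 85, Q* = 80.
Demand choke price (Qd = 0): P = 101.
CS = ½(101 − 85)(80) = 640.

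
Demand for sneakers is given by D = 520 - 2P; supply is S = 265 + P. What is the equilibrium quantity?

Set D = S: 520 - 2P = 265 + P.
255 = 3P, so P* = 85.
Q* = 520 − 2(85) = 350.

Q* = 350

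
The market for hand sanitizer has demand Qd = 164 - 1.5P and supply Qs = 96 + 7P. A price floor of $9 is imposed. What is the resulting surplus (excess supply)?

Surplus = 8.5

Equilibrium price would be P* = 8, so the floor at 9 binds.
At P = 9: Qd = 150.5, Qs = 159.
Surplus = 159 − 150.5 = 8.5.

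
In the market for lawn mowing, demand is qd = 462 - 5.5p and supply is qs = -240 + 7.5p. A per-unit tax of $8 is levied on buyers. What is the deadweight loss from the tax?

Pre-tax equilibrium: p* = 54, q* = 165.
Tax on buyers shifts demand to qd = 462 − 5.5(p + 8) = 418 - 5.5p.
418 - 5.5p = -240 + 7.5p gives seller price ps = 658/13; buyers pay pb = 658/13 + 8 = 762/13.
New quantity: q = 462 − 5.5(762/13) = 1815/13.
DWL = ½ × 8 × (165 − 1815/13) = 1320/13.

Deadweight loss = 1320/13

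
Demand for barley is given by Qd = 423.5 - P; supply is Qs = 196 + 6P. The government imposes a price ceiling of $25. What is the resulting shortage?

Equilibrium price would be P* = 32.5, so the ceiling at 25 binds.
At P = 25: Qd = 423.5 − 1(25) = 398.5, Qs = 196 + 6(25) = 346.
Shortage = 398.5 − 346 = 52.5.

Shortage = 52.5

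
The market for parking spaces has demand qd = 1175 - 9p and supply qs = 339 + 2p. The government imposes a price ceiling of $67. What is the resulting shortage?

Shortage = 99

Equilibrium price would be p* = 76, so the ceiling at 67 binds.
At p = 67: qd = 1175 − 9(67) = 572, qs = 339 + 2(67) = 473.
Shortage = 572 − 473 = 99.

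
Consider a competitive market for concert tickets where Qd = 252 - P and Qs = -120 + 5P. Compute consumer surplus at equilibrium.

Equilibrium: 252 - P = -120 + 5P gives P* = 62, Q* = 190.
Demand choke price (Qd = 0): P = 252.
CS = ½(252 − 62)(190) = 18050.

Consumer surplus = 18050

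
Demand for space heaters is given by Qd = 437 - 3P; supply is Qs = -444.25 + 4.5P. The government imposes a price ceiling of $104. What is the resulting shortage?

Equilibrium price would be P* = 117.5, so the ceiling at 104 binds.
At P = 104: Qd = 437 − 3(104) = 125, Qs = -444.25 + 4.5(104) = 23.75.
Shortage = 125 − 23.75 = 101.25.

Shortage = 101.25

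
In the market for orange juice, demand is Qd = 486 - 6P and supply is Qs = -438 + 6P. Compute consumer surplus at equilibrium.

Consumer surplus = 48

Equilibrium: 486 - 6P = -438 + 6P gives P* = 77, Q* = 24.
Demand choke price (Qd = 0): P = 81.
CS = ½(81 − 77)(24) = 48.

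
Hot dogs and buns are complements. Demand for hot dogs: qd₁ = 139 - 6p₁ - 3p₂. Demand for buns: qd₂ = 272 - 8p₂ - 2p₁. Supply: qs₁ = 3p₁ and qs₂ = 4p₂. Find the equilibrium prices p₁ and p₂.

p₁ = 142/17, p₂ = 1085/51

Market 1: 139 - 6p₁ - 3p₂ = 3p₁ → 9p₁ + 3p₂ = 139.
Market 2: 12p₂ + 2p₁ = 272.
Eliminating p₂: 12×(1) − 3×(2) gives 102p₁ = 852, so p₁ = 142/17.
Back-substitute into (2): p₂ = (272 − 2×142/17) / 12 = 1085/51.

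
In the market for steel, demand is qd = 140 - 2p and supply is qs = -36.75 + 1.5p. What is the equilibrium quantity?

q* = 39

Set qd = qs: 140 - 2p = -36.75 + 1.5p.
176.75 = 3.5p, so p* = 50.5.
q* = 140 − 2(50.5) = 39.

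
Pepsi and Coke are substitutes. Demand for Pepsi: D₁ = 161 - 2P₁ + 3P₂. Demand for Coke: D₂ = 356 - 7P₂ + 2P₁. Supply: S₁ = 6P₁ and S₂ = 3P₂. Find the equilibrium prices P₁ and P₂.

P₁ = 1339/37, P₂ = 1585/37

Market 1: 161 - 2P₁ + 3P₂ = 6P₁ → 8P₁ - 3P₂ = 161.
Market 2: 10P₂ - 2P₁ = 356.
Eliminating P₂: 10×(1) + 3×(2) gives 74P₁ = 2678, so P₁ = 1339/37.
Back-substitute into (2): P₂ = (356 + 2×1339/37) / 10 = 1585/37.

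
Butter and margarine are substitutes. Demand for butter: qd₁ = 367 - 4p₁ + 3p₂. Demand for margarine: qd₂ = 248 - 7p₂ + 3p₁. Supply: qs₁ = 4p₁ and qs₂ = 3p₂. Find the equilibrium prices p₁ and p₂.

Market 1: 367 - 4p₁ + 3p₂ = 4p₁ → 8p₁ - 3p₂ = 367.
Market 2: 10p₂ - 3p₁ = 248.
Eliminating p₂: 10×(1) + 3×(2) gives 71p₁ = 4414, so p₁ = 4414/71.
Back-substitute into (2): p₂ = (248 + 3×4414/71) / 10 = 3085/71.

p₁ = 4414/71, p₂ = 3085/71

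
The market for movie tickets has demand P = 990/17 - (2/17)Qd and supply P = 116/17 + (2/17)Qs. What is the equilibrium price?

Set the two price expressions equal: 990/17 - (2/17)Q = 116/17 + (2/17)Q.
874/17 = (4/17)Q, so Q* = 218.5.
P* = 990/17 − (2/17)(218.5) = 553/17.

P* = 553/17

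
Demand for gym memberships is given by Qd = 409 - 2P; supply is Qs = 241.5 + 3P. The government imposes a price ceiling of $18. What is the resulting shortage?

Shortage = 77.5

Equilibrium price would be P* = 33.5, so the ceiling at 18 binds.
At P = 18: Qd = 409 − 2(18) = 373, Qs = 241.5 + 3(18) = 295.5.
Shortage = 373 − 295.5 = 77.5.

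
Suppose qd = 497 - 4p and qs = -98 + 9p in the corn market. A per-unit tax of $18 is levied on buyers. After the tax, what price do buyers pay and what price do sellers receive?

Pre-tax equilibrium: p* = 595/13, q* = 4081/13.
Tax on buyers shifts demand to qd = 497 − 4(p + 18) = 425 - 4p.
425 - 4p = -98 + 9p gives seller price ps = 523/13; buyers pay pb = 523/13 + 18 = 757/13.
New quantity: q = 497 − 4(757/13) = 3433/13.

Buyers pay 757/13, sellers receive 523/13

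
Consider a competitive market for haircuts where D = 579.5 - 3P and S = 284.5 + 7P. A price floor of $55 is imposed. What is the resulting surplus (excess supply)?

Surplus = 255

Equilibrium price would be P* = 29.5, so the floor at 55 binds.
At P = 55: D = 414.5, S = 669.5.
Surplus = 669.5 − 414.5 = 255.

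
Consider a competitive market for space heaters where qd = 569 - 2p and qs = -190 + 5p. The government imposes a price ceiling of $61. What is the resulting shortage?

Equilibrium price would be p* = 759/7, so the ceiling at 61 binds.
At p = 61: qd = 569 − 2(61) = 447, qs = -190 + 5(61) = 115.
Shortage = 447 − 115 = 332.

Shortage = 332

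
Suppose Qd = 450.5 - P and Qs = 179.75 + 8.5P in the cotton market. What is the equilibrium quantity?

Set Qd = Qs: 450.5 - P = 179.75 + 8.5P.
270.75 = 9.5P, so P* = 28.5.
Q* = 450.5 − 1(28.5) = 422.

Q* = 422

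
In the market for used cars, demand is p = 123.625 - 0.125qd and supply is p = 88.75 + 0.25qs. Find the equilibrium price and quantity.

p* = 112, q* = 93

Set the two price expressions equal: 123.625 - 0.125q = 88.75 + 0.25q.
34.875 = 0.375q, so q* = 93.
p* = 123.625 − (0.125)(93) = 112.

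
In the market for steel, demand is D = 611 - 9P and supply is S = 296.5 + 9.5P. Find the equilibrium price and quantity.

Set D = S: 611 - 9P = 296.5 + 9.5P.
314.5 = 18.5P, so P* = 17.
Q* = 611 − 9(17) = 458.

P* = 17, Q* = 458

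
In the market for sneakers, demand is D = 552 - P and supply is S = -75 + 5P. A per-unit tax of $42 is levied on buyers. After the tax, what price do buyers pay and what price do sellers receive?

Buyers pay $139.5, sellers receive $97.5

Pre-tax equilibrium: P* = 104.5, Q* = 447.5.
Tax on buyers shifts demand to D = 552 − 1(P + 42) = 510 - P.
510 - P = -75 + 5P gives seller price Ps = 97.5; buyers pay Pb = 97.5 + 42 = 139.5.
New quantity: Q = 552 − 1(139.5) = 412.5.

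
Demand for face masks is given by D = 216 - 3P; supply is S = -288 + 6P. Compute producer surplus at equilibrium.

Producer surplus = 192

Equilibrium: 216 - 3P = -288 + 6P gives P* = 56, Q* = 48.
Supply starts at P = 48 (where S = 0).
PS = ½(56 − 48)(48) = 192.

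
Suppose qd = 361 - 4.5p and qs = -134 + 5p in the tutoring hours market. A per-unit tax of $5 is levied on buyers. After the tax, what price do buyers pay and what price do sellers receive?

Buyers pay 1040/19, sellers receive 945/19

Pre-tax equilibrium: p* = 990/19, q* = 2404/19.
Tax on buyers shifts demand to qd = 361 − 4.5(p + 5) = 338.5 - 4.5p.
338.5 - 4.5p = -134 + 5p gives seller price ps = 945/19; buyers pay pb = 945/19 + 5 = 1040/19.
New quantity: q = 361 − 4.5(1040/19) = 2179/19.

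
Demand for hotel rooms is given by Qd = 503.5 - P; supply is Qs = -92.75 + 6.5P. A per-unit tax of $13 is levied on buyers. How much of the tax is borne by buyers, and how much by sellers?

Pre-tax equilibrium: P* = 79.5, Q* = 424.
Tax on buyers shifts demand to Qd = 503.5 − 1(P + 13) = 490.5 - P.
490.5 - P = -92.75 + 6.5P gives seller price Ps = 2333/30; buyers pay Pb = 2333/30 + 13 = 2723/30.
New quantity: Q = 503.5 − 1(2723/30) = 6191/15.
Buyer burden = 2723/30 − 79.5 = 169/15; seller burden = 79.5 − 2333/30 = 26/15.

Buyers bear 169/15, sellers bear 26/15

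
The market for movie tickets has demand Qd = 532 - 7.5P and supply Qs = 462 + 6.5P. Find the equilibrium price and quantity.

Set Qd = Qs: 532 - 7.5P = 462 + 6.5P.
70 = 14P, so P* = 5.
Q* = 532 − 7.5(5) = 494.5.

P* = 5, Q* = 494.5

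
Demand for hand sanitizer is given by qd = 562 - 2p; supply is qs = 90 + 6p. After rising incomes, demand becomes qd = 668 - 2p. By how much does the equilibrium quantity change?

Δq = 79.5

Original equilibrium: p* = 59, q* = 444.
New equilibrium: 668 - 2p = 90 + 6p, so 578 = 8p and p' = 72.25; q' = 668 − 2(72.25) = 523.5.
Change in quantity: 523.5 − 444 = 79.5.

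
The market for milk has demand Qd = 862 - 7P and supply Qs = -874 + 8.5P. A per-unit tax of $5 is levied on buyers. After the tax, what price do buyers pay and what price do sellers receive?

Pre-tax equilibrium: P* = 112, Q* = 78.
Tax on buyers shifts demand to Qd = 862 − 7(P + 5) = 827 - 7P.
827 - 7P = -874 + 8.5P gives seller price Ps = 3402/31; buyers pay Pb = 3402/31 + 5 = 3557/31.
New quantity: Q = 862 − 7(3557/31) = 1823/31.

Buyers pay 3557/31, sellers receive 3402/31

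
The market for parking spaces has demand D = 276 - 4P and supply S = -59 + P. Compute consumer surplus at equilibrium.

Equilibrium: 276 - 4P = -59 + P gives P* = 67, Q* = 8.
Demand choke price (D = 0): P = 69.
CS = ½(69 − 67)(8) = 8.

Consumer surplus = 8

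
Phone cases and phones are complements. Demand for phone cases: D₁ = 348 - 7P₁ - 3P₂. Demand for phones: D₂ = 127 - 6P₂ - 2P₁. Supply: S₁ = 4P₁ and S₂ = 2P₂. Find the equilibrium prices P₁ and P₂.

Market 1: 348 - 7P₁ - 3P₂ = 4P₁ → 11P₁ + 3P₂ = 348.
Market 2: 8P₂ + 2P₁ = 127.
Eliminating P₂: 8×(1) − 3×(2) gives 82P₁ = 2403, so P₁ = 2403/82.
Back-substitute into (2): P₂ = (127 − 2×2403/82) / 8 = 701/82.

P₁ = 2403/82, P₂ = 701/82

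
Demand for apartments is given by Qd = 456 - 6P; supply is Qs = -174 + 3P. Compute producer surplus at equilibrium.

Producer surplus = 216

Equilibrium: 456 - 6P = -174 + 3P gives P* = 70, Q* = 36.
Supply starts at P = 58 (where Qs = 0).
PS = ½(70 − 58)(36) = 216.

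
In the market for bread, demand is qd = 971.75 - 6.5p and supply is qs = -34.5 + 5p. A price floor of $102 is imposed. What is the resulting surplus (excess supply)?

Equilibrium price would be p* = 87.5, so the floor at 102 binds.
At p = 102: qd = 308.75, qs = 475.5.
Surplus = 475.5 − 308.75 = 166.75.

Surplus = 166.75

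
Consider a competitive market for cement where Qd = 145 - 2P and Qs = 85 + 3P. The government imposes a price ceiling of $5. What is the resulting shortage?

Shortage = 35

Equilibrium price would be P* = 12, so the ceiling at 5 binds.
At P = 5: Qd = 145 − 2(5) = 135, Qs = 85 + 3(5) = 100.
Shortage = 135 − 100 = 35.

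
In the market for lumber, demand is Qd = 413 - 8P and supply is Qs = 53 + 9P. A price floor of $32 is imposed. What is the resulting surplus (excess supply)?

Equilibrium price would be P* = 360/17, so the floor at 32 binds.
At P = 32: Qd = 157, Qs = 341.
Surplus = 341 − 157 = 184.

Surplus = 184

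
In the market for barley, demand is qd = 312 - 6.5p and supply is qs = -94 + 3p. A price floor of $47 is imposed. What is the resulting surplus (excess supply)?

Equilibrium price would be p* = 812/19, so the floor at 47 binds.
At p = 47: qd = 6.5, qs = 47.
Surplus = 47 − 6.5 = 40.5.

Surplus = 40.5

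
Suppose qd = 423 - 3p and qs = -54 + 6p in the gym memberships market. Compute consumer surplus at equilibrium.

Consumer surplus = 11616

Equilibrium: 423 - 3p = -54 + 6p gives p* = 53, q* = 264.
Demand choke price (qd = 0): p = 141.
CS = ½(141 − 53)(264) = 11616.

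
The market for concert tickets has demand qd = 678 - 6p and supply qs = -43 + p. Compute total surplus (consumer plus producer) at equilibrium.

Equilibrium: 678 - 6p = -43 + p gives p* = 103, q* = 60.
Demand choke price: p = 113; supply starts at p = 43.
CS = ½(113 − 103)(60) = 300; PS = ½(103 − 43)(60) = 1800.

Total surplus = 2100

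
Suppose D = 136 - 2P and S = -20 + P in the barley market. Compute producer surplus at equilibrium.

Producer surplus = 512

Equilibrium: 136 - 2P = -20 + P gives P* = 52, Q* = 32.
Supply starts at P = 20 (where S = 0).
PS = ½(52 − 20)(32) = 512.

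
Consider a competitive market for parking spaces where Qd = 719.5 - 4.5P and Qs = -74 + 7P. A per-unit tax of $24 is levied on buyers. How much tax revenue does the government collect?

Tax revenue = 189480/23

Pre-tax equilibrium: P* = 69, Q* = 409.
Tax on buyers shifts demand to Qd = 719.5 − 4.5(P + 24) = 611.5 - 4.5P.
611.5 - 4.5P = -74 + 7P gives seller price Ps = 1371/23; buyers pay Pb = 1371/23 + 24 = 1923/23.
New quantity: Q = 719.5 − 4.5(1923/23) = 7895/23.
Revenue = 24 × 7895/23 = 189480/23.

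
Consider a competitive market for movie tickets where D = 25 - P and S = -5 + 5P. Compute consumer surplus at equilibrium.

Consumer surplus = 200

Equilibrium: 25 - P = -5 + 5P gives P* = 5, Q* = 20.
Demand choke price (D = 0): P = 25.
CS = ½(25 − 5)(20) = 200.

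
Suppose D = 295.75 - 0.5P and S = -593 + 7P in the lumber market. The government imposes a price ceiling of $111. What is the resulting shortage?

Equilibrium price would be P* = 118.5, so the ceiling at 111 binds.
At P = 111: D = 295.75 − 0.5(111) = 240.25, S = -593 + 7(111) = 184.
Shortage = 240.25 − 184 = 56.25.

Shortage = 56.25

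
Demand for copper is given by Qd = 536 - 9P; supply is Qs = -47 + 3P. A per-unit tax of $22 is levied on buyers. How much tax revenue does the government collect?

Tax revenue = 1083.5

Pre-tax equilibrium: P* = 583/12, Q* = 98.75.
Tax on buyers shifts demand to Qd = 536 − 9(P + 22) = 338 - 9P.
338 - 9P = -47 + 3P gives seller price Ps = 385/12; buyers pay Pb = 385/12 + 22 = 649/12.
New quantity: Q = 536 − 9(649/12) = 49.25.
Revenue = 22 × 49.25 = 1083.5.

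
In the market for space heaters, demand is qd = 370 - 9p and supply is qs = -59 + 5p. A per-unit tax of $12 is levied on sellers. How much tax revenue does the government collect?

Pre-tax equilibrium: p* = 429/14, q* = 1319/14.
Tax on sellers shifts supply to qs = -59 + 5(p − 12) = -119 + 5p.
370 - 9p = -119 + 5p gives buyer price pb = 489/14; sellers receive ps = 489/14 − 12 = 321/14.
New quantity: q = 370 − 9(489/14) = 779/14.
Revenue = 12 × 779/14 = 4674/7.

Tax revenue = 4674/7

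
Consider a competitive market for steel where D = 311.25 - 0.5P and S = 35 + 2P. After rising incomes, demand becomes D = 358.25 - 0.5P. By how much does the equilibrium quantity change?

ΔQ = 37.6

Original equilibrium: P* = 110.5, Q* = 256.
New equilibrium: 358.25 - 0.5P = 35 + 2P, so 323.25 = 2.5P and P' = 129.3; Q' = 358.25 − 0.5(129.3) = 293.6.
Change in quantity: 293.6 − 256 = 37.6.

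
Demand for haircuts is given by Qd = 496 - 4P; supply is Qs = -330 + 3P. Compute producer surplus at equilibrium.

Equilibrium: 496 - 4P = -330 + 3P gives P* = 118, Q* = 24.
Supply starts at P = 110 (where Qs = 0).
PS = ½(118 − 110)(24) = 96.

Producer surplus = 96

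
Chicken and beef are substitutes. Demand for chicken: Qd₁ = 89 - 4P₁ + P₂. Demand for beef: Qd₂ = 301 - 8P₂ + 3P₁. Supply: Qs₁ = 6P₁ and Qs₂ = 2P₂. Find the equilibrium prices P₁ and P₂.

P₁ = 1191/97, P₂ = 3277/97

Market 1: 89 - 4P₁ + P₂ = 6P₁ → 10P₁ - P₂ = 89.
Market 2: 10P₂ - 3P₁ = 301.
Eliminating P₂: 10×(1) + 1×(2) gives 97P₁ = 1191, so P₁ = 1191/97.
Back-substitute into (2): P₂ = (301 + 3×1191/97) / 10 = 3277/97.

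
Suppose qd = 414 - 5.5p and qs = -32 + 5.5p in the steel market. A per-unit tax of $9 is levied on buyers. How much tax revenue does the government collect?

Tax revenue = 1496.25

Pre-tax equilibrium: p* = 446/11, q* = 191.
Tax on buyers shifts demand to qd = 414 − 5.5(p + 9) = 364.5 - 5.5p.
364.5 - 5.5p = -32 + 5.5p gives seller price ps = 793/22; buyers pay pb = 793/22 + 9 = 991/22.
New quantity: q = 414 − 5.5(991/22) = 166.25.
Revenue = 9 × 166.25 = 1496.25.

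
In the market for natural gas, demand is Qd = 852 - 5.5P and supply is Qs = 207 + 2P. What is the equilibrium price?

P* = 86

Set Qd = Qs: 852 - 5.5P = 207 + 2P.
645 = 7.5P, so P* = 86.
Q* = 852 − 5.5(86) = 379.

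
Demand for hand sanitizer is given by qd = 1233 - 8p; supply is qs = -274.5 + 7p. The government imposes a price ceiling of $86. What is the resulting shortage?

Equilibrium price would be p* = 100.5, so the ceiling at 86 binds.
At p = 86: qd = 1233 − 8(86) = 545, qs = -274.5 + 7(86) = 327.5.
Shortage = 545 − 327.5 = 217.5.

Shortage = 217.5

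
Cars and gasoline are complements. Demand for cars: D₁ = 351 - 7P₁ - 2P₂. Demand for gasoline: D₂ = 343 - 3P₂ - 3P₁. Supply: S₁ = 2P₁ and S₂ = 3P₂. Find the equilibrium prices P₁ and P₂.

P₁ = 355/12, P₂ = 42.375

Market 1: 351 - 7P₁ - 2P₂ = 2P₁ → 9P₁ + 2P₂ = 351.
Market 2: 6P₂ + 3P₁ = 343.
Eliminating P₂: 6×(1) − 2×(2) gives 48P₁ = 1420, so P₁ = 355/12.
Back-substitute into (2): P₂ = (343 − 3×355/12) / 6 = 42.375.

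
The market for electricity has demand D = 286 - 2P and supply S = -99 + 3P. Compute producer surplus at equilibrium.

Producer surplus = 2904

Equilibrium: 286 - 2P = -99 + 3P gives P* = 77, Q* = 132.
Supply starts at P = 33 (where S = 0).
PS = ½(77 − 33)(132) = 2904.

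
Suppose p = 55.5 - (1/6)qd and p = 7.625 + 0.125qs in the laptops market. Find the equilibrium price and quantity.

p* = 197/7, q* = 1149/7

Set the two price expressions equal: 55.5 - (1/6)q = 7.625 + 0.125q.
47.875 = (7/24)q, so q* = 1149/7.
p* = 55.5 − (1/6)(1149/7) = 197/7.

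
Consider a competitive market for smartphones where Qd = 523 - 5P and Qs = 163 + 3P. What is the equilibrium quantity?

Q* = 298

Set Qd = Qs: 523 - 5P = 163 + 3P.
360 = 8P, so P* = 45.
Q* = 523 − 5(45) = 298.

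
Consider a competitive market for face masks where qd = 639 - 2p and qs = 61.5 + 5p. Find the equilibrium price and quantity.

Set qd = qs: 639 - 2p = 61.5 + 5p.
577.5 = 7p, so p* = 82.5.
q* = 639 − 2(82.5) = 474.

p* = 82.5, q* = 474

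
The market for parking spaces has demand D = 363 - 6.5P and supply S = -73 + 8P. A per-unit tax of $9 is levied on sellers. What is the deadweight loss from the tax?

Deadweight loss = 4212/29

Pre-tax equilibrium: P* = 872/29, Q* = 4859/29.
Tax on sellers shifts supply to S = -73 + 8(P − 9) = -145 + 8P.
363 - 6.5P = -145 + 8P gives buyer price Pb = 1016/29; sellers receive Ps = 1016/29 − 9 = 755/29.
New quantity: Q = 363 − 6.5(1016/29) = 3923/29.
DWL = ½ × 9 × (4859/29 − 3923/29) = 4212/29.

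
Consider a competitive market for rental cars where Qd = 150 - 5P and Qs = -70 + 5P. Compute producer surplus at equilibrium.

Producer surplus = 160

Equilibrium: 150 - 5P = -70 + 5P gives P* = 22, Q* = 40.
Supply starts at P = 14 (where Qs = 0).
PS = ½(22 − 14)(40) = 160.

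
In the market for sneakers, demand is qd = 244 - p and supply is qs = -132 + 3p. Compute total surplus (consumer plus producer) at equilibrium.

Total surplus = 15000

Equilibrium: 244 - p = -132 + 3p gives p* = 94, q* = 150.
Demand choke price: p = 244; supply starts at p = 44.
CS = ½(244 − 94)(150) = 11250; PS = ½(94 − 44)(150) = 3750.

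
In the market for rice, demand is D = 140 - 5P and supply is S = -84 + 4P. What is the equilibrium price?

P* = 224/9

Set D = S: 140 - 5P = -84 + 4P.
224 = 9P, so P* = 224/9.
Q* = 140 − 5(224/9) = 140/9.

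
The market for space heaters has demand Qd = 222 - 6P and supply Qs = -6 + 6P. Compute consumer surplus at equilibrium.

Consumer surplus = 972

Equilibrium: 222 - 6P = -6 + 6P gives P* = 19, Q* = 108.
Demand choke price (Qd = 0): P = 37.
CS = ½(37 − 19)(108) = 972.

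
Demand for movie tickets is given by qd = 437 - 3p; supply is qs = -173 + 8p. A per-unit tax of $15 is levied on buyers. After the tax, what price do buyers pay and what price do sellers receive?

Buyers pay 730/11, sellers receive 565/11

Pre-tax equilibrium: p* = 610/11, q* = 2977/11.
Tax on buyers shifts demand to qd = 437 − 3(p + 15) = 392 - 3p.
392 - 3p = -173 + 8p gives seller price ps = 565/11; buyers pay pb = 565/11 + 15 = 730/11.
New quantity: q = 437 − 3(730/11) = 2617/11.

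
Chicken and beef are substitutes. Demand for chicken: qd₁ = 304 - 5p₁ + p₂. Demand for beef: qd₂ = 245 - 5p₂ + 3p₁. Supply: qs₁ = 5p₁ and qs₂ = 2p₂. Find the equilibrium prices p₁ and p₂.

Market 1: 304 - 5p₁ + p₂ = 5p₁ → 10p₁ - p₂ = 304.
Market 2: 7p₂ - 3p₁ = 245.
Eliminating p₂: 7×(1) + 1×(2) gives 67p₁ = 2373, so p₁ = 2373/67.
Back-substitute into (2): p₂ = (245 + 3×2373/67) / 7 = 3362/67.

p₁ = 2373/67, p₂ = 3362/67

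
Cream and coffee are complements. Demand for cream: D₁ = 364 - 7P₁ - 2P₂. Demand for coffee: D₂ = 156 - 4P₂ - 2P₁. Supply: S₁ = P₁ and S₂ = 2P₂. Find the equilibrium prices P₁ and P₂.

Market 1: 364 - 7P₁ - 2P₂ = P₁ → 8P₁ + 2P₂ = 364.
Market 2: 6P₂ + 2P₁ = 156.
Eliminating P₂: 6×(1) − 2×(2) gives 44P₁ = 1872, so P₁ = 468/11.
Back-substitute into (2): P₂ = (156 − 2×468/11) / 6 = 130/11.

P₁ = 468/11, P₂ = 130/11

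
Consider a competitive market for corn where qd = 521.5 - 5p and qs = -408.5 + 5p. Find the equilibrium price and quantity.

p* = 93, q* = 56.5

Set qd = qs: 521.5 - 5p = -408.5 + 5p.
930 = 10p, so p* = 93.
q* = 521.5 − 5(93) = 56.5.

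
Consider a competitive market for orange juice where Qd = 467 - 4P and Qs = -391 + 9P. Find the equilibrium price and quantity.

P* = 66, Q* = 203

Set Qd = Qs: 467 - 4P = -391 + 9P.
858 = 13P, so P* = 66.
Q* = 467 − 4(66) = 203.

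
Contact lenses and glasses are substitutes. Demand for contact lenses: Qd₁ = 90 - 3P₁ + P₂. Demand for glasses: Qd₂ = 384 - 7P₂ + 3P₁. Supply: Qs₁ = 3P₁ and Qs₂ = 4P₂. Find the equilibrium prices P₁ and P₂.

P₁ = 458/21, P₂ = 286/7

Market 1: 90 - 3P₁ + P₂ = 3P₁ → 6P₁ - P₂ = 90.
Market 2: 11P₂ - 3P₁ = 384.
Eliminating P₂: 11×(1) + 1×(2) gives 63P₁ = 1374, so P₁ = 458/21.
Back-substitute into (2): P₂ = (384 + 3×458/21) / 11 = 286/7.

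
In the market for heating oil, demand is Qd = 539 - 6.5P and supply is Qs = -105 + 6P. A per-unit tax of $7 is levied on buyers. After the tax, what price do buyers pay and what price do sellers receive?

Buyers pay $54.88, sellers receive $47.88

Pre-tax equilibrium: P* = 51.52, Q* = 204.12.
Tax on buyers shifts demand to Qd = 539 − 6.5(P + 7) = 493.5 - 6.5P.
493.5 - 6.5P = -105 + 6P gives seller price Ps = 47.88; buyers pay Pb = 47.88 + 7 = 54.88.
New quantity: Q = 539 − 6.5(54.88) = 182.28.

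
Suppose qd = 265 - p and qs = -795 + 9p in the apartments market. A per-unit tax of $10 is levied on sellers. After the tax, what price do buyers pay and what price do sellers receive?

Buyers pay $115, sellers receive $105

Pre-tax equilibrium: p* = 106, q* = 159.
Tax on sellers shifts supply to qs = -795 + 9(p − 10) = -885 + 9p.
265 - p = -885 + 9p gives buyer price pb = 115; sellers receive ps = 115 − 10 = 105.
New quantity: q = 265 − 1(115) = 150.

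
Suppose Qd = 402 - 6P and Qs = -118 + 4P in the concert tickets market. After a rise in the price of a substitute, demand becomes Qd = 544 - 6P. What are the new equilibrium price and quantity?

P' = 66.2, Q' = 146.8

Original equilibrium: P* = 52, Q* = 90.
New equilibrium: 544 - 6P = -118 + 4P, so 662 = 10P and P' = 66.2; Q' = 544 − 6(66.2) = 146.8.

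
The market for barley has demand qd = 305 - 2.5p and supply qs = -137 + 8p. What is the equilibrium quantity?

q* = 4195/21

Set qd = qs: 305 - 2.5p = -137 + 8p.
442 = 10.5p, so p* = 884/21.
q* = 305 − 2.5(884/21) = 4195/21.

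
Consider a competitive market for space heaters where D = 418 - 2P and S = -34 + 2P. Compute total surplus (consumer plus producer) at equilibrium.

Total surplus = 18432

Equilibrium: 418 - 2P = -34 + 2P gives P* = 113, Q* = 192.
Demand choke price: P = 209; supply starts at P = 17.
CS = ½(209 − 113)(192) = 9216; PS = ½(113 − 17)(192) = 9216.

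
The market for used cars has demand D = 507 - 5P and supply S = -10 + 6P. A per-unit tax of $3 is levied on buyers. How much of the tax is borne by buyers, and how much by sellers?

Pre-tax equilibrium: P* = 47, Q* = 272.
Tax on buyers shifts demand to D = 507 − 5(P + 3) = 492 - 5P.
492 - 5P = -10 + 6P gives seller price Ps = 502/11; buyers pay Pb = 502/11 + 3 = 535/11.
New quantity: Q = 507 − 5(535/11) = 2902/11.
Buyer burden = 535/11 − 47 = 18/11; seller burden = 47 − 502/11 = 15/11.

Buyers bear 18/11, sellers bear 15/11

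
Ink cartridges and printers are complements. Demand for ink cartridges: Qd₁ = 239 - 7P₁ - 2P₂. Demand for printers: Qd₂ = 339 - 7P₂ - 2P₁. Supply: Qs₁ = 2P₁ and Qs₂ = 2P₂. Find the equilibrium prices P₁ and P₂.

P₁ = 1473/77, P₂ = 2573/77

Market 1: 239 - 7P₁ - 2P₂ = 2P₁ → 9P₁ + 2P₂ = 239.
Market 2: 9P₂ + 2P₁ = 339.
Eliminating P₂: 9×(1) − 2×(2) gives 77P₁ = 1473, so P₁ = 1473/77.
Back-substitute into (2): P₂ = (339 − 2×1473/77) / 9 = 2573/77.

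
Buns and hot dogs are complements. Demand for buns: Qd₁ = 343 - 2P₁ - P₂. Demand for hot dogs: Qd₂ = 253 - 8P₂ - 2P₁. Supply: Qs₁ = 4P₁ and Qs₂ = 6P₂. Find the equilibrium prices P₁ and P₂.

P₁ = 4549/82, P₂ = 416/41

Market 1: 343 - 2P₁ - P₂ = 4P₁ → 6P₁ + P₂ = 343.
Market 2: 14P₂ + 2P₁ = 253.
Eliminating P₂: 14×(1) − 1×(2) gives 82P₁ = 4549, so P₁ = 4549/82.
Back-substitute into (2): P₂ = (253 − 2×4549/82) / 14 = 416/41.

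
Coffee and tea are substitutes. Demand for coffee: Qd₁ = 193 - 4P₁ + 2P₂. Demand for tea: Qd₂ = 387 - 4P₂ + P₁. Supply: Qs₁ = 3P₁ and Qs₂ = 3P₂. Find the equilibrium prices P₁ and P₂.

P₁ = 2125/47, P₂ = 2902/47

Market 1: 193 - 4P₁ + 2P₂ = 3P₁ → 7P₁ - 2P₂ = 193.
Market 2: 7P₂ - P₁ = 387.
Eliminating P₂: 7×(1) + 2×(2) gives 47P₁ = 2125, so P₁ = 2125/47.
Back-substitute into (2): P₂ = (387 + 1×2125/47) / 7 = 2902/47.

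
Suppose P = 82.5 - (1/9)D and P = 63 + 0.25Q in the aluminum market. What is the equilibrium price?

P* = 76.5

Set the two price expressions equal: 82.5 - (1/9)Q = 63 + 0.25Q.
19.5 = (13/36)Q, so Q* = 54.
P* = 82.5 − (1/9)(54) = 76.5.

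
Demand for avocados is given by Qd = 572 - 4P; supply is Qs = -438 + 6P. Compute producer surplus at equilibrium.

Equilibrium: 572 - 4P = -438 + 6P gives P* = 101, Q* = 168.
Supply starts at P = 73 (where Qs = 0).
PS = ½(101 − 73)(168) = 2352.

Producer surplus = 2352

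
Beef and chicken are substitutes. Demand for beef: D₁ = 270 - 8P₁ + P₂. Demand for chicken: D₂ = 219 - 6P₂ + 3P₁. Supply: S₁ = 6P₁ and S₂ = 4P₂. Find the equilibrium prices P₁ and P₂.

Market 1: 270 - 8P₁ + P₂ = 6P₁ → 14P₁ - P₂ = 270.
Market 2: 10P₂ - 3P₁ = 219.
Eliminating P₂: 10×(1) + 1×(2) gives 137P₁ = 2919, so P₁ = 2919/137.
Back-substitute into (2): P₂ = (219 + 3×2919/137) / 10 = 3876/137.

P₁ = 2919/137, P₂ = 3876/137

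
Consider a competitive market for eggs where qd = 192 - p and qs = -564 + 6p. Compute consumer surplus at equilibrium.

Consumer surplus = 3528

Equilibrium: 192 - p = -564 + 6p gives p* = 108, q* = 84.
Demand choke price (qd = 0): p = 192.
CS = ½(192 − 108)(84) = 3528.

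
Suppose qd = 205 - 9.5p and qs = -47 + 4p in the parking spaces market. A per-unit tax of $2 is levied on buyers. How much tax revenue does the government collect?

Pre-tax equilibrium: p* = 56/3, q* = 83/3.
Tax on buyers shifts demand to qd = 205 − 9.5(p + 2) = 186 - 9.5p.
186 - 9.5p = -47 + 4p gives seller price ps = 466/27; buyers pay pb = 466/27 + 2 = 520/27.
New quantity: q = 205 − 9.5(520/27) = 595/27.
Revenue = 2 × 595/27 = 1190/27.

Tax revenue = 1190/27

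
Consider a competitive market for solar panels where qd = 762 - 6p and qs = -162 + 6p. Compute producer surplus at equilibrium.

Producer surplus = 7500

Equilibrium: 762 - 6p = -162 + 6p gives p* = 77, q* = 300.
Supply starts at p = 27 (where qs = 0).
PS = ½(77 − 27)(300) = 7500.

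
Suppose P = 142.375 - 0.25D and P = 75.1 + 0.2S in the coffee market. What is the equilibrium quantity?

Q* = 149.5

Set the two price expressions equal: 142.375 - 0.25Q = 75.1 + 0.2Q.
67.275 = 0.45Q, so Q* = 149.5.
P* = 142.375 − (0.25)(149.5) = 105.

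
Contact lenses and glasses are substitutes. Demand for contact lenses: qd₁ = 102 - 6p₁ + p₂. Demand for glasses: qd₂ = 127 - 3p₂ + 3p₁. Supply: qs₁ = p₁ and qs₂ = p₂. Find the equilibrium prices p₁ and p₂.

p₁ = 21.4, p₂ = 47.8

Market 1: 102 - 6p₁ + p₂ = p₁ → 7p₁ - p₂ = 102.
Market 2: 4p₂ - 3p₁ = 127.
Eliminating p₂: 4×(1) + 1×(2) gives 25p₁ = 535, so p₁ = 21.4.
Back-substitute into (2): p₂ = (127 + 3×21.4) / 4 = 47.8.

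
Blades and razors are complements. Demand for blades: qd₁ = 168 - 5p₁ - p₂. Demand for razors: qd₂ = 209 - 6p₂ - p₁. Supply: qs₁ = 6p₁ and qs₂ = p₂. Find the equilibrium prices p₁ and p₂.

Market 1: 168 - 5p₁ - p₂ = 6p₁ → 11p₁ + p₂ = 168.
Market 2: 7p₂ + p₁ = 209.
Eliminating p₂: 7×(1) − 1×(2) gives 76p₁ = 967, so p₁ = 967/76.
Back-substitute into (2): p₂ = (209 − 1×967/76) / 7 = 2131/76.

p₁ = 967/76, p₂ = 2131/76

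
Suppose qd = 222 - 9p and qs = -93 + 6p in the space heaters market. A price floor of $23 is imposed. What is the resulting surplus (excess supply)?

Equilibrium price would be p* = 21, so the floor at 23 binds.
At p = 23: qd = 15, qs = 45.
Surplus = 45 − 15 = 30.

Surplus = 30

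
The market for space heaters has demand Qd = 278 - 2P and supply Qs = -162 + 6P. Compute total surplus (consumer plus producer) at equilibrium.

Equilibrium: 278 - 2P = -162 + 6P gives P* = 55, Q* = 168.
Demand choke price: P = 139; supply starts at P = 27.
CS = ½(139 − 55)(168) = 7056; PS = ½(55 − 27)(168) = 2352.

Total surplus = 9408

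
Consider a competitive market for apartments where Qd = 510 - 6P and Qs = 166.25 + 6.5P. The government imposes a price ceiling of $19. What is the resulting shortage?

Shortage = 106.25

Equilibrium price would be P* = 27.5, so the ceiling at 19 binds.
At P = 19: Qd = 510 − 6(19) = 396, Qs = 166.25 + 6.5(19) = 289.75.
Shortage = 396 − 289.75 = 106.25.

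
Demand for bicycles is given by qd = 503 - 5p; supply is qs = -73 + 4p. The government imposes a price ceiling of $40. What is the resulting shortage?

Equilibrium price would be p* = 64, so the ceiling at 40 binds.
At p = 40: qd = 503 − 5(40) = 303, qs = -73 + 4(40) = 87.
Shortage = 303 − 87 = 216.

Shortage = 216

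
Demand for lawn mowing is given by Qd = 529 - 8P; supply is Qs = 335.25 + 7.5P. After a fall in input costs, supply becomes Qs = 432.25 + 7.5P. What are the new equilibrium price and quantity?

P' = 387/62, Q' = 14851/31

Original equilibrium: P* = 12.5, Q* = 429.
New equilibrium: 529 - 8P = 432.25 + 7.5P, so 96.75 = 15.5P and P' = 387/62; Q' = 529 − 8(387/62) = 14851/31.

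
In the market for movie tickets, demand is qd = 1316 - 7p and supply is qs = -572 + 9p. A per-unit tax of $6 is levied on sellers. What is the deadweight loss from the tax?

Deadweight loss = 70.875

Pre-tax equilibrium: p* = 118, q* = 490.
Tax on sellers shifts supply to qs = -572 + 9(p − 6) = -626 + 9p.
1316 - 7p = -626 + 9p gives buyer price pb = 121.375; sellers receive ps = 121.375 − 6 = 115.375.
New quantity: q = 1316 − 7(121.375) = 466.375.
DWL = ½ × 6 × (490 − 466.375) = 70.875.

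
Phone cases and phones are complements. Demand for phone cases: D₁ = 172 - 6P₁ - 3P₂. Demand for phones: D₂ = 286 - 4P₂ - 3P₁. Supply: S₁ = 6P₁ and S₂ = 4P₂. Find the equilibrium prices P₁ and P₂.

Market 1: 172 - 6P₁ - 3P₂ = 6P₁ → 12P₁ + 3P₂ = 172.
Market 2: 8P₂ + 3P₁ = 286.
Eliminating P₂: 8×(1) − 3×(2) gives 87P₁ = 518, so P₁ = 518/87.
Back-substitute into (2): P₂ = (286 − 3×518/87) / 8 = 972/29.

P₁ = 518/87, P₂ = 972/29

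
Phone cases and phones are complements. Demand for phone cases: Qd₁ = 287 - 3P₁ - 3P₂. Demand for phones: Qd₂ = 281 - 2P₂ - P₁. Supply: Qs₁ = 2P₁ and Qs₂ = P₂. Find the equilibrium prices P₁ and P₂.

Market 1: 287 - 3P₁ - 3P₂ = 2P₁ → 5P₁ + 3P₂ = 287.
Market 2: 3P₂ + P₁ = 281.
Eliminating P₂: 3×(1) − 3×(2) gives 12P₁ = 18, so P₁ = 1.5.
Back-substitute into (2): P₂ = (281 − 1×1.5) / 3 = 559/6.

P₁ = 1.5, P₂ = 559/6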